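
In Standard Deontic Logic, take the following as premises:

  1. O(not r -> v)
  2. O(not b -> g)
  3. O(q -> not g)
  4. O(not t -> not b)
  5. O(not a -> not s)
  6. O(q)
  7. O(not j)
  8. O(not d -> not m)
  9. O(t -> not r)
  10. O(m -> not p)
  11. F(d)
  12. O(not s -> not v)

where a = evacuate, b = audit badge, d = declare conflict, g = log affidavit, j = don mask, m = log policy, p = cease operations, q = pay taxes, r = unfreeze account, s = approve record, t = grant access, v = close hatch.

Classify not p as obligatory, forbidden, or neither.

Premise 10 is O(m -> not p), but O(m) is not derivable from the premises, so it does not yield O(not p).
No premise or chain of K-axiom applications forces O(not p), and none forces O(p). So not p is neither obligatory nor forbidden under these norms.

Neither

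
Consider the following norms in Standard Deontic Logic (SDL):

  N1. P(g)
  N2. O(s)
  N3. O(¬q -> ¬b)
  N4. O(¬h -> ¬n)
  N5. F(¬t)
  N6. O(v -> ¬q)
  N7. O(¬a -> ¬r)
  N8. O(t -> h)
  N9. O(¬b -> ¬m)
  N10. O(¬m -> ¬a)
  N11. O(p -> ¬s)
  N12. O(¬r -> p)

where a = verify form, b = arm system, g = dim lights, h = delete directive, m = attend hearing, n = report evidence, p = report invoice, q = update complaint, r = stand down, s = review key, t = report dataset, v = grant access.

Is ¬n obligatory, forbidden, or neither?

Premise 4 is O(¬h -> ¬n), but O(¬h) is not derivable from the premises, so it does not yield O(¬n).
No premise or chain of K-axiom applications forces O(¬n), and none forces O(n). So ¬n is neither obligatory nor forbidden under these norms.

Neither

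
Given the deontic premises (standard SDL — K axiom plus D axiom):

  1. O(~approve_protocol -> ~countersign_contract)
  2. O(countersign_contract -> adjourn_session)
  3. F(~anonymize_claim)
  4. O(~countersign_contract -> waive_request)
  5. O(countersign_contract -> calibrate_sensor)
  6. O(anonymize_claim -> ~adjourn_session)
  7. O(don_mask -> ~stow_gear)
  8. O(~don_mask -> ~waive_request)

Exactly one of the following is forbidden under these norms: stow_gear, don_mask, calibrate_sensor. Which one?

Premise 3 is F(~anonymize_claim), i.e. O(anonymize_claim).
Applying K to premise 6 (O(anonymize_claim -> ~adjourn_session)) and O(anonymize_claim) yields O(~adjourn_session).
Premise 2 is O(countersign_contract -> adjourn_session); contrapositively O(~adjourn_session -> ~countersign_contract). Since O(~adjourn_session) holds, K gives O(~countersign_contract).
From O(~countersign_contract) and premise 4, O(~countersign_contract -> waive_request), we obtain O(waive_request).
The contrapositive of premise 8 (O(~don_mask -> ~waive_request)) is O(waive_request -> don_mask), and O(waive_request) is already established, so O(don_mask).
Applying K to premise 7 (O(don_mask -> ~stow_gear)) and O(don_mask) yields O(~stow_gear).
So O(~stow_gear) holds, i.e. stow_gear is forbidden. None of the other listed options is forbidden under the premises.

stow_gear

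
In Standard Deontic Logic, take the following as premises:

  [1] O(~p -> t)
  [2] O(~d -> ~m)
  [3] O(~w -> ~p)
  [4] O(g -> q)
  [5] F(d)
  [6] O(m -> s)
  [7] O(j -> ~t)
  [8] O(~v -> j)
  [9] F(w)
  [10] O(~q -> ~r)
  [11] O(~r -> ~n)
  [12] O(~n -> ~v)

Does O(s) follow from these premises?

Premise 6 is O(m -> s), but O(m) is not derivable from the premises, so it does not yield O(s).
No other premise forces O(s). An ideal world satisfying every premise can still have s false, so O(s) is not derivable.

No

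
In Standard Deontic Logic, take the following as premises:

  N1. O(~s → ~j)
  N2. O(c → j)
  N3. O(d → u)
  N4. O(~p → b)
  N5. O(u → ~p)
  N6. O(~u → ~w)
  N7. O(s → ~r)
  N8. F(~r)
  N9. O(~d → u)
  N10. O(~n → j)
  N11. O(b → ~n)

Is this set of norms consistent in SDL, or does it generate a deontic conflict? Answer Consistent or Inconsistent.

Inconsistent

Premises 9 and 3 cover both cases: O(~d → u) and O(d → u). Since ~d ∨ d is a tautology, O(u) follows.
From O(u) and premise 5, O(u → ~p), we obtain O(~p).
From O(~p) and premise 4, O(~p → b), we obtain O(b).
Premise 11 is O(b → ~n); since O(b), deontic closure gives O(~n).
From O(~n) and premise 10, O(~n → j), we obtain O(j).
Premise 1 is O(~s → ~j); contrapositively O(j → s). Since O(j) holds, K gives O(s).
Premise 7 is O(s → ~r); since O(s), deontic closure gives O(~r).
But premise 8, F(~r), means O(r).
We now have both O(~r) and O(r) — r is simultaneously obligatory and forbidden, violating the D-axiom.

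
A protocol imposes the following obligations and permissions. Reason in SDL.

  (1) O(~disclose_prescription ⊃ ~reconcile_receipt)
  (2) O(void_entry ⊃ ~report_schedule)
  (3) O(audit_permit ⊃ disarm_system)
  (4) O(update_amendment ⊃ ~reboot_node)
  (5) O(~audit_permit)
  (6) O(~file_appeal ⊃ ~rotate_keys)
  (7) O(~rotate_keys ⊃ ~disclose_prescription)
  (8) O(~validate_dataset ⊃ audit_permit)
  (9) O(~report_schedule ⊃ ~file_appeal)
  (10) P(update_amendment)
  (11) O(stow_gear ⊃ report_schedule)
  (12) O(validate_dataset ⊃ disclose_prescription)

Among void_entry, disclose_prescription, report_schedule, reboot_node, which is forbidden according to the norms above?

void_entry

Premise 5 states O(~audit_permit) outright.
Premise 8 is O(~validate_dataset ⊃ audit_permit); contrapositively O(~audit_permit ⊃ validate_dataset). Since O(~audit_permit) holds, K gives O(validate_dataset).
Applying K to premise 12 (O(validate_dataset ⊃ disclose_prescription)) and O(validate_dataset) yields O(disclose_prescription).
Premise 7 is O(~rotate_keys ⊃ ~disclose_prescription); contrapositively O(disclose_prescription ⊃ rotate_keys). Since O(disclose_prescription) holds, K gives O(rotate_keys).
Premise 6, O(~file_appeal ⊃ ~rotate_keys), contraposes to O(rotate_keys ⊃ file_appeal); with O(rotate_keys) we get O(file_appeal).
Premise 9, O(~report_schedule ⊃ ~file_appeal), contraposes to O(file_appeal ⊃ report_schedule); with O(file_appeal) we get O(report_schedule).
Premise 2 is O(void_entry ⊃ ~report_schedule); contrapositively O(report_schedule ⊃ ~void_entry). Since O(report_schedule) holds, K gives O(~void_entry).
So O(~void_entry) holds, i.e. void_entry is forbidden. None of the other listed options is forbidden under the premises.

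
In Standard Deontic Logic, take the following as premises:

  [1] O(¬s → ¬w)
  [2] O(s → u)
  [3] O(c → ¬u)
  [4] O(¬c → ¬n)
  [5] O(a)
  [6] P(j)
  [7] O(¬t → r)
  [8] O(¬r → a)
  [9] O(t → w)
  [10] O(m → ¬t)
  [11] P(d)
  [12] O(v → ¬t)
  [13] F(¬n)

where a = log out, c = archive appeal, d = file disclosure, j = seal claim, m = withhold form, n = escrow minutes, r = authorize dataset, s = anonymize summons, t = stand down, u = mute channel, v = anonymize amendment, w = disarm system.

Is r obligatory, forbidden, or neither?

Premise 13, F(¬n), is equivalent to O(n).
Premise 4 is O(¬c → ¬n); contrapositively O(n → c). Since O(n) holds, K gives O(c).
With premise 3, O(c → ¬u), the K-axiom yields O(¬u).
Premise 2 is O(s → u); contrapositively O(¬u → ¬s). Since O(¬u) holds, K gives O(¬s).
Applying K to premise 1 (O(¬s → ¬w)) and O(¬s) yields O(¬w).
Premise 9, O(t → w), contraposes to O(¬w → ¬t); with O(¬w) we get O(¬t).
Applying K to premise 7 (O(¬t → r)) and O(¬t) yields O(r).
Premises 5, 6, 8, 10, 11, 12 do not contribute to this derivation.
Hence r is obligatory.

Obligatory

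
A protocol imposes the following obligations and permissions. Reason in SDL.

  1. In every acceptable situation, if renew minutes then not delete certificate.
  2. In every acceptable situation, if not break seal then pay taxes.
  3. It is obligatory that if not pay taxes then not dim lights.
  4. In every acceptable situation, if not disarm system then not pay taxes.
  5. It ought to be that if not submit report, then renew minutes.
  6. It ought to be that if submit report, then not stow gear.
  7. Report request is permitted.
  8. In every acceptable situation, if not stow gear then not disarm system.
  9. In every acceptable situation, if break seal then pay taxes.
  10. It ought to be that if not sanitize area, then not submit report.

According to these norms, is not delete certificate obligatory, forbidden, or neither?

Premises 2 and 9 cover both cases: O(¬break_seal → pay_taxes) and O(break_seal → pay_taxes). Since ¬break_seal ∨ break_seal is a tautology, O(pay_taxes) follows.
Premise 4, O(¬disarm_system → ¬pay_taxes), contraposes to O(pay_taxes → disarm_system); with O(pay_taxes) we get O(disarm_system).
Premise 8 is O(¬stow_gear → ¬disarm_system); contrapositively O(disarm_system → stow_gear). Since O(disarm_system) holds, K gives O(stow_gear).
Premise 6 is O(submit_report → ¬stow_gear); contrapositively O(stow_gear → ¬submit_report). Since O(stow_gear) holds, K gives O(¬submit_report).
Applying K to premise 5 (O(¬submit_report → renew_minutes)) and O(¬submit_report) yields O(renew_minutes).
With premise 1, O(renew_minutes → ¬delete_certificate), the K-axiom yields O(¬delete_certificate).
Premises 3, 7, 10 do not contribute to this derivation.
Hence ¬delete_certificate is obligatory.

Obligatory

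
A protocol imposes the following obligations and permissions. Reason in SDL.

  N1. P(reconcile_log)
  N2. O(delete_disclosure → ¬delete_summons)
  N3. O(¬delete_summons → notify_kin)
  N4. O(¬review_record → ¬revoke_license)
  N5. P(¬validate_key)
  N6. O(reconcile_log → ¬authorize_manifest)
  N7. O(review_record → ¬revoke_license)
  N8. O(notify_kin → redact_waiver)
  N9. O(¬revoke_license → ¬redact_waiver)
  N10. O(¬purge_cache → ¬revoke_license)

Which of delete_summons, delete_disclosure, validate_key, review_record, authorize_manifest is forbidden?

delete_disclosure

Premises 7 and 4 are O(review_record → ¬revoke_license) and O(¬review_record → ¬revoke_license); every ideal world satisfies review_record or ¬review_record, so in either case ¬revoke_license holds — hence O(¬revoke_license).
Premise 9 is O(¬revoke_license → ¬redact_waiver); since O(¬revoke_license), deontic closure gives O(¬redact_waiver).
The contrapositive of premise 8 (O(notify_kin → redact_waiver)) is O(¬redact_waiver → ¬notify_kin), and O(¬redact_waiver) is already established, so O(¬notify_kin).
Premise 3 is O(¬delete_summons → notify_kin); contrapositively O(¬notify_kin → delete_summons). Since O(¬notify_kin) holds, K gives O(delete_summons).
Premise 2 is O(delete_disclosure → ¬delete_summons); contrapositively O(delete_summons → ¬delete_disclosure). Since O(delete_summons) holds, K gives O(¬delete_disclosure).
So O(¬delete_disclosure) holds, i.e. delete_disclosure is forbidden. None of the other listed options is forbidden under the premises.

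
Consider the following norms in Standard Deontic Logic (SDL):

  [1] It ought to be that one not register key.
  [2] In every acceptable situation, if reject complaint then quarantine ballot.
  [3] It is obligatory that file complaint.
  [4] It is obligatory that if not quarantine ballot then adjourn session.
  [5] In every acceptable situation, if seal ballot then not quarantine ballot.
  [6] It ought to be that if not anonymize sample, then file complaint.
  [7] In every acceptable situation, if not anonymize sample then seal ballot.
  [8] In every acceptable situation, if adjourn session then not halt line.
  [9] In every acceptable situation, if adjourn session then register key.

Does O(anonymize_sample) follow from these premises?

Yes

From premise 1 we have O(¬register_key).
The contrapositive of premise 9 (O(adjourn_session → register_key)) is O(¬register_key → ¬adjourn_session), and O(¬register_key) is already established, so O(¬adjourn_session).
The contrapositive of premise 4 (O(¬quarantine_ballot → adjourn_session)) is O(¬adjourn_session → quarantine_ballot), and O(¬adjourn_session) is already established, so O(quarantine_ballot).
Premise 5, O(seal_ballot → ¬quarantine_ballot), contraposes to O(quarantine_ballot → ¬seal_ballot); with O(quarantine_ballot) we get O(¬seal_ballot).
The contrapositive of premise 7 (O(¬anonymize_sample → seal_ballot)) is O(¬seal_ballot → anonymize_sample), and O(¬seal_ballot) is already established, so O(anonymize_sample).
Premises 2, 3, 6, 8 do not contribute to this derivation.
So O(anonymize_sample) follows.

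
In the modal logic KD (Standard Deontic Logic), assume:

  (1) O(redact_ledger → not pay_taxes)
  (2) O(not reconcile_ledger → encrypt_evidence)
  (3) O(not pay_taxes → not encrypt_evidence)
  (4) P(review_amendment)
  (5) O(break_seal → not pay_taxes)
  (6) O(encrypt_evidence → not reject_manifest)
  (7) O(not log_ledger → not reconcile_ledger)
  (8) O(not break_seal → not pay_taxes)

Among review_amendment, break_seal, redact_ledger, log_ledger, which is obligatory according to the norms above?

log_ledger

By case analysis on break_seal: premise 5 gives O(break_seal → not pay_taxes) and premise 8 gives O(not break_seal → not pay_taxes), so O(not pay_taxes) either way.
With premise 3, O(not pay_taxes → not encrypt_evidence), the K-axiom yields O(not encrypt_evidence).
Premise 2 is O(not reconcile_ledger → encrypt_evidence); contrapositively O(not encrypt_evidence → reconcile_ledger). Since O(not encrypt_evidence) holds, K gives O(reconcile_ledger).
Premise 7 is O(not log_ledger → not reconcile_ledger); contrapositively O(reconcile_ledger → log_ledger). Since O(reconcile_ledger) holds, K gives O(log_ledger).
So O(log_ledger) holds — log_ledger is obligatory. None of the other listed options is made obligatory by any chain of premises.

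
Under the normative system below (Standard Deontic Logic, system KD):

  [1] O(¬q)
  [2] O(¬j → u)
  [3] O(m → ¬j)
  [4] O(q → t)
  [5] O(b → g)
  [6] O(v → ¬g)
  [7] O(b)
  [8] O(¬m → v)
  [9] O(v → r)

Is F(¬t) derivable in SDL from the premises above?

No

Premise 4 is O(q → t), but O(q) is not derivable from the premises, so it does not yield O(t).
No other premise forces O(t). An ideal world satisfying every premise can still have ¬t true, so F(¬t) is not derivable.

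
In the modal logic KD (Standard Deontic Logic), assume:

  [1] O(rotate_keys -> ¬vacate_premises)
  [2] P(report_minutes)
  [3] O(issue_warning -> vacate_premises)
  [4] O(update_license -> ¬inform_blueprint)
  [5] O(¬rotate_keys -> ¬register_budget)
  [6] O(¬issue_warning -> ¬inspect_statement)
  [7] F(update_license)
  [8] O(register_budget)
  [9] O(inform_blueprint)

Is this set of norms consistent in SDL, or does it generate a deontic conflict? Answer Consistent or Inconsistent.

Consistent

Premise 4 is O(update_license -> ¬inform_blueprint), but O(update_license) is not derivable from the premises, so it does not yield O(¬inform_blueprint).
So O(¬inform_blueprint) is not derivable, and the apparent clash with O(inform_blueprint) does not arise.
A world satisfying every obligation exists (e.g. inform_blueprint=true, inspect_statement=false, issue_warning=false, register_budget=true, report_minutes=false, rotate_keys=true, update_license=false, vacate_premises=false); no atom is both obligatory and forbidden, so the set is consistent.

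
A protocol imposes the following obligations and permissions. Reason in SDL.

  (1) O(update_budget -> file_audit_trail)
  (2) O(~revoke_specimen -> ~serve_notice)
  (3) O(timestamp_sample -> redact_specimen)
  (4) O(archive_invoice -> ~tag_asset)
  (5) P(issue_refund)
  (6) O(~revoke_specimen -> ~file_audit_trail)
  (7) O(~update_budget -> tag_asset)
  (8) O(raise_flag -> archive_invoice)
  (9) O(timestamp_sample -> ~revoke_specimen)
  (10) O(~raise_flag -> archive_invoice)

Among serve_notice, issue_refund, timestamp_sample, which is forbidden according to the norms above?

Premises 8 and 10 are O(raise_flag -> archive_invoice) and O(~raise_flag -> archive_invoice); every ideal world satisfies raise_flag or ~raise_flag, so in either case archive_invoice holds — hence O(archive_invoice).
From O(archive_invoice) and premise 4, O(archive_invoice -> ~tag_asset), we obtain O(~tag_asset).
Premise 7 is O(~update_budget -> tag_asset); contrapositively O(~tag_asset -> update_budget). Since O(~tag_asset) holds, K gives O(update_budget).
Premise 1 is O(update_budget -> file_audit_trail); since O(update_budget), deontic closure gives O(file_audit_trail).
Premise 6 is O(~revoke_specimen -> ~file_audit_trail); contrapositively O(file_audit_trail -> revoke_specimen). Since O(file_audit_trail) holds, K gives O(revoke_specimen).
Premise 9, O(timestamp_sample -> ~revoke_specimen), contraposes to O(revoke_specimen -> ~timestamp_sample); with O(revoke_specimen) we get O(~timestamp_sample).
So O(~timestamp_sample) holds, i.e. timestamp_sample is forbidden. None of the other listed options is forbidden under the premises.

timestamp_sample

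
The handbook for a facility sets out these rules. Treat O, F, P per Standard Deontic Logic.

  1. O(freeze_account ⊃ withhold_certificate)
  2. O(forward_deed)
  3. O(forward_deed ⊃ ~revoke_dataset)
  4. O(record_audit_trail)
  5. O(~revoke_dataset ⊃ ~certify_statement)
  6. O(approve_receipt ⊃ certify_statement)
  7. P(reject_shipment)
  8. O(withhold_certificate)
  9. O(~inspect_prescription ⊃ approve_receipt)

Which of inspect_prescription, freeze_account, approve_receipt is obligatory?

inspect_prescription

From premise 2 we have O(forward_deed).
Applying K to premise 3 (O(forward_deed ⊃ ~revoke_dataset)) and O(forward_deed) yields O(~revoke_dataset).
Premise 5 is O(~revoke_dataset ⊃ ~certify_statement); since O(~revoke_dataset), deontic closure gives O(~certify_statement).
Premise 6, O(approve_receipt ⊃ certify_statement), contraposes to O(~certify_statement ⊃ ~approve_receipt); with O(~certify_statement) we get O(~approve_receipt).
The contrapositive of premise 9 (O(~inspect_prescription ⊃ approve_receipt)) is O(~approve_receipt ⊃ inspect_prescription), and O(~approve_receipt) is already established, so O(inspect_prescription).
So O(inspect_prescription) holds — inspect_prescription is obligatory. None of the other listed options is made obligatory by any chain of premises.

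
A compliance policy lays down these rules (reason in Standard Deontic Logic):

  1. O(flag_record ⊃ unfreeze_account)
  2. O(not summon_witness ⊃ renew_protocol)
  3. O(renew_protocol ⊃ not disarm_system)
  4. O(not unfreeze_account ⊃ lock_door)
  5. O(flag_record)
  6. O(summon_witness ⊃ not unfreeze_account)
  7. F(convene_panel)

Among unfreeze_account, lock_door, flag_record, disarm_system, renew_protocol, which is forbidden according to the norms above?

Premise 5 gives O(flag_record).
With premise 1, O(flag_record ⊃ unfreeze_account), the K-axiom yields O(unfreeze_account).
Premise 6 is O(summon_witness ⊃ not unfreeze_account); contrapositively O(unfreeze_account ⊃ not summon_witness). Since O(unfreeze_account) holds, K gives O(not summon_witness).
Applying K to premise 2 (O(not summon_witness ⊃ renew_protocol)) and O(not summon_witness) yields O(renew_protocol).
From O(renew_protocol) and premise 3, O(renew_protocol ⊃ not disarm_system), we obtain O(not disarm_system).
So O(not disarm_system) holds, i.e. disarm_system is forbidden. None of the other listed options is forbidden under the premises.

disarm_system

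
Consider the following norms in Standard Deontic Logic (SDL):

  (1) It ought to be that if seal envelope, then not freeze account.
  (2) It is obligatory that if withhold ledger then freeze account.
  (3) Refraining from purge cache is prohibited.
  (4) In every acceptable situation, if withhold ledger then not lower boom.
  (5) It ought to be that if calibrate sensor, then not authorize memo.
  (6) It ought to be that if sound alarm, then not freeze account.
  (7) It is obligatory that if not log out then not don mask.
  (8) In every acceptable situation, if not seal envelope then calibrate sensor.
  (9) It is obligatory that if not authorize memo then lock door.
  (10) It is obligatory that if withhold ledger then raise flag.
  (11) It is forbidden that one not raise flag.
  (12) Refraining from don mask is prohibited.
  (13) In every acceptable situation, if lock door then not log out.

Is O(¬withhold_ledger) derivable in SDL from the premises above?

Premise 12, F(¬don_mask), is equivalent to O(don_mask).
Premise 7 is O(¬log_out → ¬don_mask); contrapositively O(don_mask → log_out). Since O(don_mask) holds, K gives O(log_out).
Premise 13 is O(lock_door → ¬log_out); contrapositively O(log_out → ¬lock_door). Since O(log_out) holds, K gives O(¬lock_door).
Premise 9 is O(¬authorize_memo → lock_door); contrapositively O(¬lock_door → authorize_memo). Since O(¬lock_door) holds, K gives O(authorize_memo).
Premise 5 is O(calibrate_sensor → ¬authorize_memo); contrapositively O(authorize_memo → ¬calibrate_sensor). Since O(authorize_memo) holds, K gives O(¬calibrate_sensor).
Premise 8 is O(¬seal_envelope → calibrate_sensor); contrapositively O(¬calibrate_sensor → seal_envelope). Since O(¬calibrate_sensor) holds, K gives O(seal_envelope).
From O(seal_envelope) and premise 1, O(seal_envelope → ¬freeze_account), we obtain O(¬freeze_account).
The contrapositive of premise 2 (O(withhold_ledger → freeze_account)) is O(¬freeze_account → ¬withhold_ledger), and O(¬freeze_account) is already established, so O(¬withhold_ledger).
Premises 3, 4, 6, 10, 11 do not contribute to this derivation.
So O(¬withhold_ledger) follows.

Yes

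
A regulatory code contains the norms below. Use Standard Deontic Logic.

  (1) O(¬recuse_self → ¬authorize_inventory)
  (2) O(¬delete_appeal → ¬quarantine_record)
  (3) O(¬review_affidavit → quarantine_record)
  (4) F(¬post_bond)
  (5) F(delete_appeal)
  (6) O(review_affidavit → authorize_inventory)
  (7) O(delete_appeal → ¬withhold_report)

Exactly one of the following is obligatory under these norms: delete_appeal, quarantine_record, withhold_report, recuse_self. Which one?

recuse_self

Premise 5, F(delete_appeal), is equivalent to O(¬delete_appeal).
From O(¬delete_appeal) and premise 2, O(¬delete_appeal → ¬quarantine_record), we obtain O(¬quarantine_record).
Premise 3, O(¬review_affidavit → quarantine_record), contraposes to O(¬quarantine_record → review_affidavit); with O(¬quarantine_record) we get O(review_affidavit).
From O(review_affidavit) and premise 6, O(review_affidavit → authorize_inventory), we obtain O(authorize_inventory).
Premise 1, O(¬recuse_self → ¬authorize_inventory), contraposes to O(authorize_inventory → recuse_self); with O(authorize_inventory) we get O(recuse_self).
So O(recuse_self) holds — recuse_self is obligatory. None of the other listed options is made obligatory by any chain of premises.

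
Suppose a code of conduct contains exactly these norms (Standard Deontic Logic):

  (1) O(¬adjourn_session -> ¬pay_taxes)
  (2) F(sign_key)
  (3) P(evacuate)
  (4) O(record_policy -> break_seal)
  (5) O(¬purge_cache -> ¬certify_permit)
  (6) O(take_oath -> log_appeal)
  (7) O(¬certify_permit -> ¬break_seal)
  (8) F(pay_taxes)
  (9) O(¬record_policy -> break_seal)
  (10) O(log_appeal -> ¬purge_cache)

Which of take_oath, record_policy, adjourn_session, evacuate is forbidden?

Premises 9 and 4 cover both cases: O(¬record_policy -> break_seal) and O(record_policy -> break_seal). Since ¬record_policy ∨ record_policy is a tautology, O(break_seal) follows.
The contrapositive of premise 7 (O(¬certify_permit -> ¬break_seal)) is O(break_seal -> certify_permit), and O(break_seal) is already established, so O(certify_permit).
The contrapositive of premise 5 (O(¬purge_cache -> ¬certify_permit)) is O(certify_permit -> purge_cache), and O(certify_permit) is already established, so O(purge_cache).
The contrapositive of premise 10 (O(log_appeal -> ¬purge_cache)) is O(purge_cache -> ¬log_appeal), and O(purge_cache) is already established, so O(¬log_appeal).
The contrapositive of premise 6 (O(take_oath -> log_appeal)) is O(¬log_appeal -> ¬take_oath), and O(¬log_appeal) is already established, so O(¬take_oath).
So O(¬take_oath) holds, i.e. take_oath is forbidden. None of the other listed options is forbidden under the premises.

take_oath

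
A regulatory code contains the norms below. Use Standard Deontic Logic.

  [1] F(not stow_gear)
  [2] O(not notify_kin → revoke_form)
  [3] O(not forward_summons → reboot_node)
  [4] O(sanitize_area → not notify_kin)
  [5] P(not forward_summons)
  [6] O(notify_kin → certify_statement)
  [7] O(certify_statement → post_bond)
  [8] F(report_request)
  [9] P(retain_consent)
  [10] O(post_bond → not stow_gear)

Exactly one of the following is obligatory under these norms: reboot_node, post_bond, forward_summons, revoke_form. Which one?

revoke_form

Premise 1 is F(not stow_gear), i.e. O(stow_gear).
Premise 10 is O(post_bond → not stow_gear); contrapositively O(stow_gear → not post_bond). Since O(stow_gear) holds, K gives O(not post_bond).
The contrapositive of premise 7 (O(certify_statement → post_bond)) is O(not post_bond → not certify_statement), and O(not post_bond) is already established, so O(not certify_statement).
The contrapositive of premise 6 (O(notify_kin → certify_statement)) is O(not certify_statement → not notify_kin), and O(not certify_statement) is already established, so O(not notify_kin).
With premise 2, O(not notify_kin → revoke_form), the K-axiom yields O(revoke_form).
So O(revoke_form) holds — revoke_form is obligatory. None of the other listed options is made obligatory by any chain of premises.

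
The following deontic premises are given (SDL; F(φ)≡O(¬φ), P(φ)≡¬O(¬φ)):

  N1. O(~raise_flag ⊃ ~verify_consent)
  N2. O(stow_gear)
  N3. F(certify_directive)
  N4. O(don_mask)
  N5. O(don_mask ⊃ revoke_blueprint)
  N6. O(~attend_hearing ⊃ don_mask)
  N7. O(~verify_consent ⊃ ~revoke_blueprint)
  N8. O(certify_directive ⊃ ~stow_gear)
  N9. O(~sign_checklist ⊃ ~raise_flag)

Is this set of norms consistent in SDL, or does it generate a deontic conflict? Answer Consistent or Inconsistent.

Consistent

Premise 8 is O(certify_directive ⊃ ~stow_gear), but O(certify_directive) is not derivable from the premises, so it does not yield O(~stow_gear).
So O(~stow_gear) is not derivable, and the apparent clash with O(stow_gear) does not arise.
A world satisfying every obligation exists (e.g. attend_hearing=false, certify_directive=false, don_mask=true, raise_flag=true, revoke_blueprint=true, sign_checklist=true, stow_gear=true, verify_consent=true); no atom is both obligatory and forbidden, so the set is consistent.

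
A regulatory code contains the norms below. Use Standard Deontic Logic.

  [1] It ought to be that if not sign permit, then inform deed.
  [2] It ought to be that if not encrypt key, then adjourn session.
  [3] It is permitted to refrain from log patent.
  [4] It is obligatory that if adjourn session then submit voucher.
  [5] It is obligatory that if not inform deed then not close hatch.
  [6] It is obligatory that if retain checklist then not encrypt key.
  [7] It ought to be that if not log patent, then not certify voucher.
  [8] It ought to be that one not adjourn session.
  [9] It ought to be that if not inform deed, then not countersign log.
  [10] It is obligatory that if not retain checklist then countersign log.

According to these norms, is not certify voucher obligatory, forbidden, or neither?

Neither

Premise 7 is O(¬log_patent → ¬certify_voucher), but O(¬log_patent) is not derivable from the premises (the permission P(¬log_patent) asserts only ¬O(log_patent), not O(¬log_patent)), so it does not yield O(¬certify_voucher).
No premise or chain of K-axiom applications forces O(¬certify_voucher), and none forces O(certify_voucher). So ¬certify_voucher is neither obligatory nor forbidden under these norms.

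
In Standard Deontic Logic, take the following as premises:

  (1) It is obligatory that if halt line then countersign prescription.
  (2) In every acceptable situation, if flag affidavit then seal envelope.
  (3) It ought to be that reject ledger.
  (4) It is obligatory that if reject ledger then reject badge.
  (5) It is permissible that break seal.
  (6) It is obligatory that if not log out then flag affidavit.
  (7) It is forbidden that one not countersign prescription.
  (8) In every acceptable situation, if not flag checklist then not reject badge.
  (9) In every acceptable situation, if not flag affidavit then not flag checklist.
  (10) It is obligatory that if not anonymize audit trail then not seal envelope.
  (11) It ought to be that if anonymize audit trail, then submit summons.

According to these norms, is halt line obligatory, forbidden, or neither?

Premise 1 is O(halt_line → countersign_prescription); even if O(countersign_prescription) held, inferring O(halt_line) would be affirming the consequent — invalid.
No premise or chain of K-axiom applications forces O(halt_line), and none forces O(¬halt_line). So halt_line is neither obligatory nor forbidden under these norms.

Neither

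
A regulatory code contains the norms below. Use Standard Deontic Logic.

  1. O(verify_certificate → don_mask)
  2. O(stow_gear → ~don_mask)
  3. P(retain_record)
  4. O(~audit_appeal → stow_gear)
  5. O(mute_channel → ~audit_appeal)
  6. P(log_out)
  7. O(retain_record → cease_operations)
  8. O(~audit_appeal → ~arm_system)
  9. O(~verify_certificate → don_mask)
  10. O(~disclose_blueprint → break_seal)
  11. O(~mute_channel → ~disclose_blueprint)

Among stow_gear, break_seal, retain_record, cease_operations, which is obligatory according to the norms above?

break_seal

Premises 1 and 9 are O(verify_certificate → don_mask) and O(~verify_certificate → don_mask); every ideal world satisfies verify_certificate or ~verify_certificate, so in either case don_mask holds — hence O(don_mask).
Premise 2, O(stow_gear → ~don_mask), contraposes to O(don_mask → ~stow_gear); with O(don_mask) we get O(~stow_gear).
The contrapositive of premise 4 (O(~audit_appeal → stow_gear)) is O(~stow_gear → audit_appeal), and O(~stow_gear) is already established, so O(audit_appeal).
Premise 5 is O(mute_channel → ~audit_appeal); contrapositively O(audit_appeal → ~mute_channel). Since O(audit_appeal) holds, K gives O(~mute_channel).
With premise 11, O(~mute_channel → ~disclose_blueprint), the K-axiom yields O(~disclose_blueprint).
With premise 10, O(~disclose_blueprint → break_seal), the K-axiom yields O(break_seal).
So O(break_seal) holds — break_seal is obligatory. None of the other listed options is made obligatory by any chain of premises.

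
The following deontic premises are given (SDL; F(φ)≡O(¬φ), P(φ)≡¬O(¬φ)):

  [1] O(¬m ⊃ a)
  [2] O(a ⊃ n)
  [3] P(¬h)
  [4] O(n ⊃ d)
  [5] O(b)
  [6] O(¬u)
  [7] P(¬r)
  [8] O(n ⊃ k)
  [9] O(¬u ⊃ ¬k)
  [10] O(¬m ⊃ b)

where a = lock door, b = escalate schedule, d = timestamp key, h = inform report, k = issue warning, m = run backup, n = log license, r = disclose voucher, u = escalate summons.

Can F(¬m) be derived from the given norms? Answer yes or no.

Premise 6 gives O(¬u).
Applying K to premise 9 (O(¬u ⊃ ¬k)) and O(¬u) yields O(¬k).
The contrapositive of premise 8 (O(n ⊃ k)) is O(¬k ⊃ ¬n), and O(¬k) is already established, so O(¬n).
Premise 2, O(a ⊃ n), contraposes to O(¬n ⊃ ¬a); with O(¬n) we get O(¬a).
The contrapositive of premise 1 (O(¬m ⊃ a)) is O(¬a ⊃ m), and O(¬a) is already established, so O(m).
Premises 3, 4, 5, 7, 10 do not contribute to this derivation.
So O(m) holds, i.e. F(¬m). The claim follows.

Yes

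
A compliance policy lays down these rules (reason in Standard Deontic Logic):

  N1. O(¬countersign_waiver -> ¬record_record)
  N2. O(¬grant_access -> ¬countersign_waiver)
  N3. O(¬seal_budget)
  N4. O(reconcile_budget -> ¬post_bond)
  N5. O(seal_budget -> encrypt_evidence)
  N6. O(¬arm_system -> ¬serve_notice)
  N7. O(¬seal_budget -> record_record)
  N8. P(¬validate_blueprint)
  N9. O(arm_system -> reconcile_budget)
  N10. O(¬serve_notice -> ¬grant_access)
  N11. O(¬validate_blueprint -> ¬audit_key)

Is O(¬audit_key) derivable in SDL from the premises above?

No

Premise 11 is O(¬validate_blueprint -> ¬audit_key), but O(¬validate_blueprint) is not derivable from the premises (the permission P(¬validate_blueprint) asserts only ¬O(validate_blueprint), not O(¬validate_blueprint)), so it does not yield O(¬audit_key).
No other premise forces O(¬audit_key). An ideal world satisfying every premise can still have ¬audit_key false, so O(¬audit_key) is not derivable.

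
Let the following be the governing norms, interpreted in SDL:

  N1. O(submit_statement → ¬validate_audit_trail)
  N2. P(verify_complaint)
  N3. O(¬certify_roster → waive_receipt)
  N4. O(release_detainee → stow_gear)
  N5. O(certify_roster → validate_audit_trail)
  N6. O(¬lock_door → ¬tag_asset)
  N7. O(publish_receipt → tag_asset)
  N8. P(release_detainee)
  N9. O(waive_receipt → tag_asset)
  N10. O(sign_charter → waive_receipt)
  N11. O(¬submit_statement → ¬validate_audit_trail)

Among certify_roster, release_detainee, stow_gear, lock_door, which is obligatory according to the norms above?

By case analysis on ¬submit_statement: premise 11 gives O(¬submit_statement → ¬validate_audit_trail) and premise 1 gives O(submit_statement → ¬validate_audit_trail), so O(¬validate_audit_trail) either way.
The contrapositive of premise 5 (O(certify_roster → validate_audit_trail)) is O(¬validate_audit_trail → ¬certify_roster), and O(¬validate_audit_trail) is already established, so O(¬certify_roster).
From O(¬certify_roster) and premise 3, O(¬certify_roster → waive_receipt), we obtain O(waive_receipt).
Premise 9 is O(waive_receipt → tag_asset); since O(waive_receipt), deontic closure gives O(tag_asset).
Premise 6, O(¬lock_door → ¬tag_asset), contraposes to O(tag_asset → lock_door); with O(tag_asset) we get O(lock_door).
So O(lock_door) holds — lock_door is obligatory. None of the other listed options is made obligatory by any chain of premises.

lock_door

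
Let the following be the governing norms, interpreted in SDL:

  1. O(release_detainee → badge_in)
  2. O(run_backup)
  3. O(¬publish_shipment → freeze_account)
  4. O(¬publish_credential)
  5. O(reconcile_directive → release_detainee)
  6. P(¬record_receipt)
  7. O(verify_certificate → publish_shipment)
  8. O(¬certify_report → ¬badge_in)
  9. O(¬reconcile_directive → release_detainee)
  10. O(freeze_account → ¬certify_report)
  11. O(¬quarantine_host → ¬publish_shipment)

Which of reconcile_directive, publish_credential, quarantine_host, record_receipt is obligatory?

Premises 5 and 9 are O(reconcile_directive → release_detainee) and O(¬reconcile_directive → release_detainee); every ideal world satisfies reconcile_directive or ¬reconcile_directive, so in either case release_detainee holds — hence O(release_detainee).
With premise 1, O(release_detainee → badge_in), the K-axiom yields O(badge_in).
Premise 8 is O(¬certify_report → ¬badge_in); contrapositively O(badge_in → certify_report). Since O(badge_in) holds, K gives O(certify_report).
The contrapositive of premise 10 (O(freeze_account → ¬certify_report)) is O(certify_report → ¬freeze_account), and O(certify_report) is already established, so O(¬freeze_account).
The contrapositive of premise 3 (O(¬publish_shipment → freeze_account)) is O(¬freeze_account → publish_shipment), and O(¬freeze_account) is already established, so O(publish_shipment).
Premise 11 is O(¬quarantine_host → ¬publish_shipment); contrapositively O(publish_shipment → quarantine_host). Since O(publish_shipment) holds, K gives O(quarantine_host).
So O(quarantine_host) holds — quarantine_host is obligatory. None of the other listed options is made obligatory by any chain of premises.

quarantine_host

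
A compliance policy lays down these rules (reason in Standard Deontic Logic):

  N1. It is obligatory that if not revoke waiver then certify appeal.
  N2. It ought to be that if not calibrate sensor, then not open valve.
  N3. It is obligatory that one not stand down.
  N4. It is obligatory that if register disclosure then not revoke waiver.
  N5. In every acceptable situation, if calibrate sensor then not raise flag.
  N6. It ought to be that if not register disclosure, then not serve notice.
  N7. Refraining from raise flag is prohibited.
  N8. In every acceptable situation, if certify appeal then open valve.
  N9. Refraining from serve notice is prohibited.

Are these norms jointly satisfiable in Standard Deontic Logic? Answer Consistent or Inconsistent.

Premise 7, F(¬raise_flag), is equivalent to O(raise_flag).
The contrapositive of premise 5 (O(calibrate_sensor → ¬raise_flag)) is O(raise_flag → ¬calibrate_sensor), and O(raise_flag) is already established, so O(¬calibrate_sensor).
From O(¬calibrate_sensor) and premise 2, O(¬calibrate_sensor → ¬open_valve), we obtain O(¬open_valve).
Premise 8 is O(certify_appeal → open_valve); contrapositively O(¬open_valve → ¬certify_appeal). Since O(¬open_valve) holds, K gives O(¬certify_appeal).
The contrapositive of premise 1 (O(¬revoke_waiver → certify_appeal)) is O(¬certify_appeal → revoke_waiver), and O(¬certify_appeal) is already established, so O(revoke_waiver).
The contrapositive of premise 4 (O(register_disclosure → ¬revoke_waiver)) is O(revoke_waiver → ¬register_disclosure), and O(revoke_waiver) is already established, so O(¬register_disclosure).
Applying K to premise 6 (O(¬register_disclosure → ¬serve_notice)) and O(¬register_disclosure) yields O(¬serve_notice).
But premise 9, F(¬serve_notice), means O(serve_notice).
We now have both O(¬serve_notice) and O(serve_notice) — serve_notice is simultaneously obligatory and forbidden, violating the D-axiom.

Inconsistent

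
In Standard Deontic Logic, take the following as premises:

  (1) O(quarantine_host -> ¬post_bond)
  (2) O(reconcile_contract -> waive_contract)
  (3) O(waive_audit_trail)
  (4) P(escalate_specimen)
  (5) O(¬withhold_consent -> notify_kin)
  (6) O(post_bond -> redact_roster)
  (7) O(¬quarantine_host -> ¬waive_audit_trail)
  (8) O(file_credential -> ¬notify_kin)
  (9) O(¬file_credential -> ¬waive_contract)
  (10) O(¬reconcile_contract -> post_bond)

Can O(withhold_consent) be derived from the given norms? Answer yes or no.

Yes

From premise 3 we have O(waive_audit_trail).
Premise 7 is O(¬quarantine_host -> ¬waive_audit_trail); contrapositively O(waive_audit_trail -> quarantine_host). Since O(waive_audit_trail) holds, K gives O(quarantine_host).
Premise 1 is O(quarantine_host -> ¬post_bond); since O(quarantine_host), deontic closure gives O(¬post_bond).
The contrapositive of premise 10 (O(¬reconcile_contract -> post_bond)) is O(¬post_bond -> reconcile_contract), and O(¬post_bond) is already established, so O(reconcile_contract).
Premise 2 is O(reconcile_contract -> waive_contract); since O(reconcile_contract), deontic closure gives O(waive_contract).
The contrapositive of premise 9 (O(¬file_credential -> ¬waive_contract)) is O(waive_contract -> file_credential), and O(waive_contract) is already established, so O(file_credential).
Premise 8 is O(file_credential -> ¬notify_kin); since O(file_credential), deontic closure gives O(¬notify_kin).
The contrapositive of premise 5 (O(¬withhold_consent -> notify_kin)) is O(¬notify_kin -> withhold_consent), and O(¬notify_kin) is already established, so O(withhold_consent).
Premises 4, 6 do not contribute to this derivation.
So O(withhold_consent) follows.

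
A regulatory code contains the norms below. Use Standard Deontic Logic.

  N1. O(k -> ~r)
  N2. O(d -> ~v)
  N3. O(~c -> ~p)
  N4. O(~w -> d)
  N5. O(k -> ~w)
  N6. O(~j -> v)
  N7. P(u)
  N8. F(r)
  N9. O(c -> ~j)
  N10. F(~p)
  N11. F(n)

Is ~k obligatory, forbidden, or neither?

Obligatory

F(~p) at premise 10 means O(p).
The contrapositive of premise 3 (O(~c -> ~p)) is O(p -> c), and O(p) is already established, so O(c).
From O(c) and premise 9, O(c -> ~j), we obtain O(~j).
With premise 6, O(~j -> v), the K-axiom yields O(v).
Premise 2 is O(d -> ~v); contrapositively O(v -> ~d). Since O(v) holds, K gives O(~d).
Premise 4, O(~w -> d), contraposes to O(~d -> w); with O(~d) we get O(w).
Premise 5 is O(k -> ~w); contrapositively O(w -> ~k). Since O(w) holds, K gives O(~k).
Premises 1, 7, 8, 11 do not contribute to this derivation.
Hence ~k is obligatory.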